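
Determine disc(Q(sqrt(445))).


For K = Q(sqrt(d)) with d squarefree: disc(K) = d if d = 1 mod 4, and disc(K) = 4d if d = 2 or 3 mod 4.
Here d = 445, and d mod 4 = 1.
d = 1 mod 4 (O_K = Z[(1+sqrt(d))/2]), so disc(K) = d = 445

445


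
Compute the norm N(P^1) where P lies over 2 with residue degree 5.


N(P^a) = p^(a*f)
= 2^(1*5)
= 2^5
= 32

32


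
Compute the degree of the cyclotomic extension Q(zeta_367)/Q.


The degree equals Euler's totient phi(367).
367 = 367
phi(367) = 366

366


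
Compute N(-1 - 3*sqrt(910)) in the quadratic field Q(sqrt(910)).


N(a + b*sqrt(d)) = a^2 - d*b^2
= (-1)^2 - (910)*(-3)^2
= 1 - 8190
= -8189

-8189


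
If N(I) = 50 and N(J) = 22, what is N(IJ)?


N(IJ) = N(I) * N(J)
= 50 * 22
= 1100

1100


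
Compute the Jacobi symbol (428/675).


Compute (428/675) via quadratic reciprocity:
  pull out 2: (2/675) = -1  (since 675 mod 8 = 3)
  pull out 2: (2/675) = -1  (since 675 mod 8 = 3)
  reciprocity: (107/675) -> -(675/107)
  reduce: (33/107)
  reciprocity: (33/107) -> +(107/33)
  reduce: (8/33)
  pull out 2: (2/33) = +1  (since 33 mod 8 = 1)
  pull out 2: (2/33) = +1  (since 33 mod 8 = 1)
  pull out 2: (2/33) = +1  (since 33 mod 8 = 1)
  (1/33) = 1
Product of signs = -1

-1


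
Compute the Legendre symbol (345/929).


p = 929 is prime, so compute (345/929) with the reciprocity algorithm (Jacobi-symbol steps: pull out 2s via (2/n), flip via reciprocity, reduce):
  reciprocity: (345/929) -> +(929/345)
  reduce: (239/345)
  reciprocity: (239/345) -> +(345/239)
  reduce: (106/239)
  pull out 2: (2/239) = +1  (since 239 mod 8 = 7)
  reciprocity: (53/239) -> +(239/53)
  reduce: (27/53)
  reciprocity: (27/53) -> +(53/27)
  reduce: (26/27)
  pull out 2: (2/27) = -1  (since 27 mod 8 = 3)
  reciprocity: (13/27) -> +(27/13)
  reduce: (1/13)
  (1/13) = 1
Product of signs = -1
(345/929) = -1

-1


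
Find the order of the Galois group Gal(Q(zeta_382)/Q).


|Gal(Q(zeta_382)/Q)| = phi(382)
= 190

190


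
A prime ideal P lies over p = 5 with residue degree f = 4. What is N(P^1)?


N(P^a) = p^(a*f)
= 5^(1*4)
= 5^4
= 625

625


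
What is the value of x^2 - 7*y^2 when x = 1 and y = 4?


x^2 - d*y^2
= 1^2 - 7*4^2
= 1 - 112
= -111

-111


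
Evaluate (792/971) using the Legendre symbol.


p = 971 is prime, so compute (792/971) with the reciprocity algorithm (Jacobi-symbol steps: pull out 2s via (2/n), flip via reciprocity, reduce):
  pull out 2: (2/971) = -1  (since 971 mod 8 = 3)
  pull out 2: (2/971) = -1  (since 971 mod 8 = 3)
  pull out 2: (2/971) = -1  (since 971 mod 8 = 3)
  reciprocity: (99/971) -> -(971/99)
  reduce: (80/99)
  pull out 2: (2/99) = -1  (since 99 mod 8 = 3)
  pull out 2: (2/99) = -1  (since 99 mod 8 = 3)
  pull out 2: (2/99) = -1  (since 99 mod 8 = 3)
  pull out 2: (2/99) = -1  (since 99 mod 8 = 3)
  reciprocity: (5/99) -> +(99/5)
  reduce: (4/5)
  pull out 2: (2/5) = -1  (since 5 mod 8 = 5)
  pull out 2: (2/5) = -1  (since 5 mod 8 = 5)
  (1/5) = 1
Product of signs = 1
(792/971) = 1

1


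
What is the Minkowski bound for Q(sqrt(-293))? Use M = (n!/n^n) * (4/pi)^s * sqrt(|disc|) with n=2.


d = -293, d mod 4 = 3, so disc(K) = 4d = -1172; |disc(K)| = 1172
Imaginary quadratic field, so n = 2, s = r2 = 1, r1 = 0
M = (n!/n^n) * (4/pi)^s * sqrt(|disc(K)|) = (2!/2^2) * (4/pi)^1 * sqrt(1172)
= 0.5 * 1.273240 * 34.234486
= 21.7944

21.7944


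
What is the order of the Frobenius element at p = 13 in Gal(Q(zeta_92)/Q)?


The Frobenius at p in Gal(Q(zeta_n)/Q) = (Z/nZ)* is the class of p, so its order is ord_92(13), the smallest k >= 1 with 13^k = 1 mod 92.
n = 92 = 2^2 * 23, phi(92) = 44; the order divides phi(n).
Divisors of 44: 1, 2, 4, 11, 22, 44
Repeated squaring mod 92: 13^1 = 13, 13^2 = 77, 13^4 = 41, 13^8 = 25, 13^16 = 73, 13^32 = 85
Test divisors in increasing order:
  k=1: 13^1 = 13 mod 92
  k=2: 13^2 = 77 mod 92
  k=4: 13^4 = 41 mod 92
  k=11: 13^11 = 25 * 77 * 13 = 1 mod 92  <- first divisor giving 1
Order = 11

11


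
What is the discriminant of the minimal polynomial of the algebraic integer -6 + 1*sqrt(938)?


The element -6 + 1*sqrt(938) has minimal polynomial:
x^2 + 12*x - 902
Discriminant = (12)^2 - 4*(-902)
= 144 + 3608
= 3752

3752


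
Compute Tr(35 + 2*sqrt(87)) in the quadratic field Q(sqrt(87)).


Tr(a + b*sqrt(d)) = (a + b*sqrt(d)) + (a - b*sqrt(d)) = 2a
= 2 * (35)
= 70

70


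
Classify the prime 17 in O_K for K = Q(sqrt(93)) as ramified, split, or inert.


K = Q(sqrt(93)). Since d mod 4 = 1, disc(K) = 93.
Check p | disc: 93 mod 17 = 8.
p does not divide disc. Compute Legendre symbol (d/p):
8^((17-1)/2) mod 17 = 1
(d/p) = 1, so p splits: (p) = P*P' with e=1, f=1, g=2.
Therefore p is split.

split


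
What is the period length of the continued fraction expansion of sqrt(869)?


Run the CF algorithm for sqrt(869).
a_0 = floor(sqrt(869)) = 29; set m_0=0, q_0=1.
Recurrence: m' = q*a - m,  q' = (d - m'^2)/q,  a' = floor((a_0 + m')/q').
  step 1: m=29, q=28, a=2
  step 2: m=27, q=5, a=11
  step 3: m=28, q=17, a=3
  step 4: m=23, q=20, a=2
  step 5: m=17, q=29, a=1
  step 6: m=12, q=25, a=1
  step 7: m=13, q=28, a=1
  step 8: m=15, q=23, a=1
  step 9: m=8, q=35, a=1
  step 10: m=27, q=4, a=14
  step 11: m=29, q=7, a=8
  step 12: m=27, q=20, a=2
  step 13: m=13, q=35, a=1
  step 14: m=22, q=11, a=4
  step 15: m=22, q=35, a=1
  step 16: m=13, q=20, a=2
  step 17: m=27, q=7, a=8
  step 18: m=29, q=4, a=14
  step 19: m=27, q=35, a=1
  step 20: m=8, q=23, a=1
  step 21: m=15, q=28, a=1
  step 22: m=13, q=25, a=1
  step 23: m=12, q=29, a=1
  step 24: m=17, q=20, a=2
  step 25: m=23, q=17, a=3
  step 26: m=28, q=5, a=11
  step 27: m=27, q=28, a=2
  step 28: m=29, q=1, a=58
a_28 = 2*a_0 = 58, so the period closes here.
sqrt(869) = [29; 2, 11, 3, 2, 1, 1, 1, 1, 1, 14, 8, 2, 1, 4, 1, 2, 8, 14, 1, 1, 1, 1, 1, 2, 3, 11, 2, 58]
Period length = 28

28


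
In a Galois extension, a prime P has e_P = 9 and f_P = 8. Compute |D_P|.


|D_P| = e * f
= 9 * 8
= 72

72


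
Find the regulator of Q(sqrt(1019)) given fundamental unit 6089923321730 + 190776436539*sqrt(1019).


epsilon = 6089923321730 + 190776436539*sqrt(1019)
= 1.2180e+13
R = ln(1.2180e+13)
= 30.1308

30.1308


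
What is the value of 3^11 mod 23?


p = 23 is prime and the exponent is (p-1)/2 = 11, so by Euler's criterion 3^11 = (3/23) = +1 or -1 mod 23.
Compute by square-and-multiply:
  11 = 8 + 2 + 1 (binary 1011)
  Repeated squaring mod 23: 3^1 = 3, 3^2 = 9, 3^4 = 12, 3^8 = 6
  3^11 = 3^8 * 3^2 * 3^1 = 6 * 9 * 3 mod 23
    6 * 9 = 54 = 8 mod 23
    8 * 3 = 24 = 1 mod 23
  3^11 = 1 mod 23
Result 1: 3 is a quadratic residue mod 23.
3^11 mod 23 = 1

1


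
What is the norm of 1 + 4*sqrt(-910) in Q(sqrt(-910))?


N(a + b*sqrt(d)) = a^2 - d*b^2
= (1)^2 - (-910)*(4)^2
= 1 + 14560
= 14561

14561


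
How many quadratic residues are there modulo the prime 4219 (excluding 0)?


For prime p, the number of non-zero quadratic residues is (p-1)/2.
= (4219-1)/2
= 2109

2109


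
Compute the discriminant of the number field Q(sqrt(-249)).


For K = Q(sqrt(d)) with d squarefree: disc(K) = d if d = 1 mod 4, and disc(K) = 4d if d = 2 or 3 mod 4.
Here d = -249, and d mod 4 = 3.
d = 3 mod 4, not 1 (O_K = Z[sqrt(d)]), so disc(K) = 4d = 4 * (-249) = -996

-996


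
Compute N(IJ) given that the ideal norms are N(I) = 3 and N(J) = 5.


N(IJ) = N(I) * N(J)
= 3 * 5
= 15

15


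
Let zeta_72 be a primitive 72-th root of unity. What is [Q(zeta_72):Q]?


The degree equals Euler's totient phi(72).
72 = 2^3 * 3^2
phi(72) = 24

24


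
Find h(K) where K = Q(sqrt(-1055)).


K = Q(sqrt(-1055)). d mod 4 = 1, so D = disc(K) = d = -1055
h(K) equals the number of primitive reduced positive-definite forms (a, b, c) = a*x^2 + b*x*y + c*y^2 with b^2 - 4ac = D,
where reduced means |b| <= a <= c, with b >= 0 whenever |b| = a or a = c, and primitive means gcd(a, b, c) = 1.
Reduced forces 3a^2 <= |D| = 1055, so 1 <= a <= 18; b must have the parity of D, and c = (b^2 - D)/(4a) must be an integer >= a.
Enumerate a = 1..18, b in [-a, a]:
  a=1: (1, 1, 264)  [1]
  a=2: (2, -1, 132), (2, 1, 132)  [2]
  a=3: (3, -1, 88), (3, 1, 88)  [2]
  a=4: (4, -1, 66), (4, 1, 66)  [2]
  a=5: (5, 5, 54)  [1]
  a=6: (6, -5, 45), (6, -1, 44), (6, 1, 44), (6, 5, 45)  [4]
  a=7: (7, -3, 38), (7, 3, 38)  [2]
  a=8: (8, -1, 33), (8, 1, 33)  [2]
  a=9: (9, -5, 30), (9, 5, 30)  [2]
  a=10: (10, -5, 27), (10, 5, 27)  [2]
  a=11: (11, -1, 24), (11, 1, 24)  [2]
  a=12: (12, -7, 23), (12, -1, 22), (12, 1, 22), (12, 7, 23)  [4]
  a=13: none
  a=14: (14, -11, 21), (14, -3, 19), (14, 3, 19), (14, 11, 21)  [4]
  a=15: (15, -5, 18), (15, 5, 18)  [2]
  a=16: (16, -15, 20), (16, 15, 20)  [2]
  a=17: (17, -13, 18), (17, 13, 18)  [2]
  a=18: none
Total reduced forms: 1 + 2 + 2 + 2 + 1 + 4 + 2 + 2 + 2 + 2 + 2 + 4 + 4 + 2 + 2 + 2 = 36
h = 36

36


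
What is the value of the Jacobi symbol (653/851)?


Compute (653/851) via quadratic reciprocity:
  reciprocity: (653/851) -> +(851/653)
  reduce: (198/653)
  pull out 2: (2/653) = -1  (since 653 mod 8 = 5)
  reciprocity: (99/653) -> +(653/99)
  reduce: (59/99)
  reciprocity: (59/99) -> -(99/59)
  reduce: (40/59)
  pull out 2: (2/59) = -1  (since 59 mod 8 = 3)
  pull out 2: (2/59) = -1  (since 59 mod 8 = 3)
  pull out 2: (2/59) = -1  (since 59 mod 8 = 3)
  reciprocity: (5/59) -> +(59/5)
  reduce: (4/5)
  pull out 2: (2/5) = -1  (since 5 mod 8 = 5)
  pull out 2: (2/5) = -1  (since 5 mod 8 = 5)
  (1/5) = 1
Product of signs = -1

-1


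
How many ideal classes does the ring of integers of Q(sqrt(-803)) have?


K = Q(sqrt(-803)). d mod 4 = 1, so D = disc(K) = d = -803
h(K) equals the number of primitive reduced positive-definite forms (a, b, c) = a*x^2 + b*x*y + c*y^2 with b^2 - 4ac = D,
where reduced means |b| <= a <= c, with b >= 0 whenever |b| = a or a = c, and primitive means gcd(a, b, c) = 1.
Reduced forces 3a^2 <= |D| = 803, so 1 <= a <= 16; b must have the parity of D, and c = (b^2 - D)/(4a) must be an integer >= a.
Enumerate a = 1..16, b in [-a, a]:
  a=1: (1, 1, 201)  [1]
  a=2: none
  a=3: (3, -1, 67), (3, 1, 67)  [2]
  a=4..6: none
  a=7: (7, -3, 29), (7, 3, 29)  [2]
  a=8: none
  a=9: (9, -5, 23), (9, 5, 23)  [2]
  a=10: none
  a=11: (11, 11, 21)  [1]
  a=12: none
  a=13: (13, -9, 17), (13, 9, 17)  [2]
  a=14..16: none
Total reduced forms: 1 + 2 + 2 + 2 + 1 + 2 = 10
h = 10

10


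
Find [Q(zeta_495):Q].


The degree equals Euler's totient phi(495).
495 = 3^2 * 5 * 11
phi(495) = 240

240


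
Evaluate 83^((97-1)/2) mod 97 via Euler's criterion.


p = 97 is prime and the exponent is (p-1)/2 = 48, so by Euler's criterion 83^48 = (83/97) = +1 or -1 mod 97.
Compute by square-and-multiply:
  48 = 32 + 16 (binary 110000)
  Repeated squaring mod 97: 83^1 = 83, 83^2 = 2, 83^4 = 4, 83^8 = 16, 83^16 = 62, 83^32 = 61
  83^48 = 83^32 * 83^16 = 61 * 62 mod 97
    61 * 62 = 3782 = 96 mod 97
  83^48 = 96 mod 97
Result 96 = p - 1 = -1 mod 97: 83 is a quadratic non-residue mod 97. As a residue in [0, p-1] the value is 96.
83^48 mod 97 = 96

96


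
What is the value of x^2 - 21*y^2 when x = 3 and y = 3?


x^2 - d*y^2
= 3^2 - 21*3^2
= 9 - 189
= -180

-180


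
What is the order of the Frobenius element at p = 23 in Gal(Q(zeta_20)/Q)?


The Frobenius at p in Gal(Q(zeta_n)/Q) = (Z/nZ)* is the class of p, so its order is ord_20(23), the smallest k >= 1 with 23^k = 1 mod 20.
n = 20 = 2^2 * 5, phi(20) = 8; the order divides phi(n).
Divisors of 8: 1, 2, 4, 8
Repeated squaring mod 20: 23^1 = 3, 23^2 = 9, 23^4 = 1, 23^8 = 1
Test divisors in increasing order:
  k=1: 23^1 = 3 mod 20
  k=2: 23^2 = 9 mod 20
  k=4: 23^4 = 1 mod 20  <- first divisor giving 1
Order = 4

4


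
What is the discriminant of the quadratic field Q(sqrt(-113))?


For K = Q(sqrt(d)) with d squarefree: disc(K) = d if d = 1 mod 4, and disc(K) = 4d if d = 2 or 3 mod 4.
Here d = -113, and d mod 4 = 3.
d = 3 mod 4, not 1 (O_K = Z[sqrt(d)]), so disc(K) = 4d = 4 * (-113) = -452

-452


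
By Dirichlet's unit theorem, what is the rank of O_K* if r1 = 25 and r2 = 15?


By Dirichlet's unit theorem:
rank = r1 + r2 - 1
= 25 + 15 - 1
= 39

39


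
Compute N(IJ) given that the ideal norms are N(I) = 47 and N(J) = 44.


N(IJ) = N(I) * N(J)
= 47 * 44
= 2068

2068


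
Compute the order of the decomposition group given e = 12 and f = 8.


|D_P| = e * f
= 12 * 8
= 96

96


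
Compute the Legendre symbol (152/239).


p = 239 is prime, so compute (152/239) with the reciprocity algorithm (Jacobi-symbol steps: pull out 2s via (2/n), flip via reciprocity, reduce):
  pull out 2: (2/239) = +1  (since 239 mod 8 = 7)
  pull out 2: (2/239) = +1  (since 239 mod 8 = 7)
  pull out 2: (2/239) = +1  (since 239 mod 8 = 7)
  reciprocity: (19/239) -> -(239/19)
  reduce: (11/19)
  reciprocity: (11/19) -> -(19/11)
  reduce: (8/11)
  pull out 2: (2/11) = -1  (since 11 mod 8 = 3)
  pull out 2: (2/11) = -1  (since 11 mod 8 = 3)
  pull out 2: (2/11) = -1  (since 11 mod 8 = 3)
  (1/11) = 1
Product of signs = -1
(152/239) = -1

-1


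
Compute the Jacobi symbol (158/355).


Compute (158/355) via quadratic reciprocity:
  pull out 2: (2/355) = -1  (since 355 mod 8 = 3)
  reciprocity: (79/355) -> -(355/79)
  reduce: (39/79)
  reciprocity: (39/79) -> -(79/39)
  reduce: (1/39)
  (1/39) = 1
Product of signs = -1

-1


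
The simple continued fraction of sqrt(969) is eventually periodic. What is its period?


Run the CF algorithm for sqrt(969).
a_0 = floor(sqrt(969)) = 31; set m_0=0, q_0=1.
Recurrence: m' = q*a - m,  q' = (d - m'^2)/q,  a' = floor((a_0 + m')/q').
  step 1: m=31, q=8, a=7
  step 2: m=25, q=43, a=1
  step 3: m=18, q=15, a=3
  step 4: m=27, q=16, a=3
  step 5: m=21, q=33, a=1
  step 6: m=12, q=25, a=1
  step 7: m=13, q=32, a=1
  step 8: m=19, q=19, a=2
  step 9: m=19, q=32, a=1
  step 10: m=13, q=25, a=1
  step 11: m=12, q=33, a=1
  step 12: m=21, q=16, a=3
  step 13: m=27, q=15, a=3
  step 14: m=18, q=43, a=1
  step 15: m=25, q=8, a=7
  step 16: m=31, q=1, a=62
a_16 = 2*a_0 = 62, so the period closes here.
sqrt(969) = [31; 7, 1, 3, 3, 1, 1, 1, 2, 1, 1, 1, 3, 3, 1, 7, 62]
Period length = 16

16


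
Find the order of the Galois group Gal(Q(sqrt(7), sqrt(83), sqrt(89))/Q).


The 3 square roots of distinct primes are multiplicatively independent over Q,
so [K:Q] = 2^3 and Gal(K/Q) is isomorphic to (Z/2Z)^3.
|Gal| = 2^3 = 8

8


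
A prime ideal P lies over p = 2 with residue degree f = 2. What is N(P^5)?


N(P^a) = p^(a*f)
= 2^(5*2)
= 2^10
= 1024

1024


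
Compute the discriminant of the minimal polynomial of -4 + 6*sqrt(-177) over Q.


The element -4 + 6*sqrt(-177) has minimal polynomial:
x^2 + 8*x + 6388
Discriminant = (8)^2 - 4*(6388)
= 64 - 25552
= -25488

-25488


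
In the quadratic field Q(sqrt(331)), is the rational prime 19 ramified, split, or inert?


K = Q(sqrt(331)). Since d mod 4 = 3, disc(K) = 1324.
Check p | disc: 1324 mod 19 = 13.
p does not divide disc. Compute Legendre symbol (d/p):
8^((19-1)/2) mod 19 = -1
(d/p) = -1, so p is inert: (p) stays prime with e=1, f=2, g=1.
Therefore p is inert.

inert


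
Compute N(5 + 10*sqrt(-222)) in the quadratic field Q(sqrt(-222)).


N(a + b*sqrt(d)) = a^2 - d*b^2
= (5)^2 - (-222)*(10)^2
= 25 + 22200
= 22225

22225


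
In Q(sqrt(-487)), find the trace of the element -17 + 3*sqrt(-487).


Tr(a + b*sqrt(d)) = (a + b*sqrt(d)) + (a - b*sqrt(d)) = 2a
= 2 * (-17)
= -34

-34


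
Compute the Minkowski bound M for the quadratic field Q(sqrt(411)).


d = 411, d mod 4 = 3, so disc(K) = 4d = 1644; |disc(K)| = 1644
Real quadratic field, so n = 2, s = r2 = 0, r1 = 2
M = (n!/n^n) * (4/pi)^s * sqrt(|disc(K)|) = (2!/2^2) * (4/pi)^0 * sqrt(1644)
= 0.5 * 1.000000 * 40.546270
= 20.2731

20.2731


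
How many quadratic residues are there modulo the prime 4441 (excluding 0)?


For prime p, the number of non-zero quadratic residues is (p-1)/2.
= (4441-1)/2
= 2220

2220


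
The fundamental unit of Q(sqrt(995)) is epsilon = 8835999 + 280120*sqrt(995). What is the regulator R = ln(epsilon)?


epsilon = 8835999 + 280120*sqrt(995)
= 1.7672e+07
R = ln(1.7672e+07)
= 16.6875

16.6875


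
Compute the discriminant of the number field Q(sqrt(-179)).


For K = Q(sqrt(d)) with d squarefree: disc(K) = d if d = 1 mod 4, and disc(K) = 4d if d = 2 or 3 mod 4.
Here d = -179, and d mod 4 = 1.
d = 1 mod 4 (O_K = Z[(1+sqrt(d))/2]), so disc(K) = d = -179

-179


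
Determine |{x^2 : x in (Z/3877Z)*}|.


For prime p, the number of non-zero quadratic residues is (p-1)/2.
= (3877-1)/2
= 1938

1938


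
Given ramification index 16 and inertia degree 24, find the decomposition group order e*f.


|D_P| = e * f
= 16 * 24
= 384

384


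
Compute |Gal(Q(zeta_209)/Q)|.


|Gal(Q(zeta_209)/Q)| = phi(209)
= 180

180


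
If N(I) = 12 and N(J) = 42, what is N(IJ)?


N(IJ) = N(I) * N(J)
= 12 * 42
= 504

504


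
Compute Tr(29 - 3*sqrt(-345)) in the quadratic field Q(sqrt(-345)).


Tr(a + b*sqrt(d)) = (a + b*sqrt(d)) + (a - b*sqrt(d)) = 2a
= 2 * (29)
= 58

58


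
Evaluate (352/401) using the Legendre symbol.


p = 401 is prime, so compute (352/401) with the reciprocity algorithm (Jacobi-symbol steps: pull out 2s via (2/n), flip via reciprocity, reduce):
  pull out 2: (2/401) = +1  (since 401 mod 8 = 1)
  pull out 2: (2/401) = +1  (since 401 mod 8 = 1)
  pull out 2: (2/401) = +1  (since 401 mod 8 = 1)
  pull out 2: (2/401) = +1  (since 401 mod 8 = 1)
  pull out 2: (2/401) = +1  (since 401 mod 8 = 1)
  reciprocity: (11/401) -> +(401/11)
  reduce: (5/11)
  reciprocity: (5/11) -> +(11/5)
  reduce: (1/5)
  (1/5) = 1
Product of signs = 1
(352/401) = 1

1


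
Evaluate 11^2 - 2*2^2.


x^2 - d*y^2
= 11^2 - 2*2^2
= 121 - 8
= 113

113


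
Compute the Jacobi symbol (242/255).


Compute (242/255) via quadratic reciprocity:
  pull out 2: (2/255) = +1  (since 255 mod 8 = 7)
  reciprocity: (121/255) -> +(255/121)
  reduce: (13/121)
  reciprocity: (13/121) -> +(121/13)
  reduce: (4/13)
  pull out 2: (2/13) = -1  (since 13 mod 8 = 5)
  pull out 2: (2/13) = -1  (since 13 mod 8 = 5)
  (1/13) = 1
Product of signs = 1

1


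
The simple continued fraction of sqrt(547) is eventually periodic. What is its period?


Run the CF algorithm for sqrt(547).
a_0 = floor(sqrt(547)) = 23; set m_0=0, q_0=1.
Recurrence: m' = q*a - m,  q' = (d - m'^2)/q,  a' = floor((a_0 + m')/q').
  step 1: m=23, q=18, a=2
  step 2: m=13, q=21, a=1
  step 3: m=8, q=23, a=1
  step 4: m=15, q=14, a=2
  step 5: m=13, q=27, a=1
  step 6: m=14, q=13, a=2
  step 7: m=12, q=31, a=1
  step 8: m=19, q=6, a=7
  step 9: m=23, q=3, a=15
  step 10: m=22, q=21, a=2
  step 11: m=20, q=7, a=6
  step 12: m=22, q=9, a=5
  step 13: m=23, q=2, a=23
  step 14: m=23, q=9, a=5
  step 15: m=22, q=7, a=6
  step 16: m=20, q=21, a=2
  step 17: m=22, q=3, a=15
  step 18: m=23, q=6, a=7
  step 19: m=19, q=31, a=1
  step 20: m=12, q=13, a=2
  step 21: m=14, q=27, a=1
  step 22: m=13, q=14, a=2
  step 23: m=15, q=23, a=1
  step 24: m=8, q=21, a=1
  step 25: m=13, q=18, a=2
  step 26: m=23, q=1, a=46
a_26 = 2*a_0 = 46, so the period closes here.
sqrt(547) = [23; 2, 1, 1, 2, 1, 2, 1, 7, 15, 2, 6, 5, 23, 5, 6, 2, 15, 7, 1, 2, 1, 2, 1, 1, 2, 46]
Period length = 26

26


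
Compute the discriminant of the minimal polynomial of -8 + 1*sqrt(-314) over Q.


The element -8 + 1*sqrt(-314) has minimal polynomial:
x^2 + 16*x + 378
Discriminant = (16)^2 - 4*(378)
= 256 - 1512
= -1256

-1256


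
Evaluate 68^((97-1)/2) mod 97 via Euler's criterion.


p = 97 is prime and the exponent is (p-1)/2 = 48, so by Euler's criterion 68^48 = (68/97) = +1 or -1 mod 97.
Compute by square-and-multiply:
  48 = 32 + 16 (binary 110000)
  Repeated squaring mod 97: 68^1 = 68, 68^2 = 65, 68^4 = 54, 68^8 = 6, 68^16 = 36, 68^32 = 35
  68^48 = 68^32 * 68^16 = 35 * 36 mod 97
    35 * 36 = 1260 = 96 mod 97
  68^48 = 96 mod 97
Result 96 = p - 1 = -1 mod 97: 68 is a quadratic non-residue mod 97. As a residue in [0, p-1] the value is 96.
68^48 mod 97 = 96

96


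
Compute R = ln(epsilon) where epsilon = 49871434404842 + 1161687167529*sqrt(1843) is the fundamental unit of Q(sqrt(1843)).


epsilon = 49871434404842 + 1161687167529*sqrt(1843)
= 9.9743e+13
R = ln(9.9743e+13)
= 32.2336

32.2336


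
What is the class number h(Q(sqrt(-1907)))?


K = Q(sqrt(-1907)). d mod 4 = 1, so D = disc(K) = d = -1907
h(K) equals the number of primitive reduced positive-definite forms (a, b, c) = a*x^2 + b*x*y + c*y^2 with b^2 - 4ac = D,
where reduced means |b| <= a <= c, with b >= 0 whenever |b| = a or a = c, and primitive means gcd(a, b, c) = 1.
Reduced forces 3a^2 <= |D| = 1907, so 1 <= a <= 25; b must have the parity of D, and c = (b^2 - D)/(4a) must be an integer >= a.
Enumerate a = 1..25, b in [-a, a]:
  a=1: (1, 1, 477)  [1]
  a=2: none
  a=3: (3, -1, 159), (3, 1, 159)  [2]
  a=4..6: none
  a=7: (7, -5, 69), (7, 5, 69)  [2]
  a=8: none
  a=9: (9, -1, 53), (9, 1, 53)  [2]
  a=10..12: none
  a=13: (13, -11, 39), (13, 11, 39)  [2]
  a=14..20: none
  a=21: (21, -19, 27), (21, -5, 23), (21, 5, 23), (21, 19, 27)  [4]
  a=22..25: none
Total reduced forms: 1 + 2 + 2 + 2 + 2 + 4 = 13
h = 13

13


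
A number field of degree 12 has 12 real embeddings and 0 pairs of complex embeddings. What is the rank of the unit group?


By Dirichlet's unit theorem:
rank = r1 + r2 - 1
= 12 + 0 - 1
= 11

11


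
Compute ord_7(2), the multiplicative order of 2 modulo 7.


We want ord_7(2), the smallest k >= 1 with 2^k = 1 mod 7.
n = 7 = 7, phi(7) = 6; the order divides phi(n).
Divisors of 6: 1, 2, 3, 6
Repeated squaring mod 7: 2^1 = 2, 2^2 = 4, 2^4 = 2
Test divisors in increasing order:
  k=1: 2^1 = 2 mod 7
  k=2: 2^2 = 4 mod 7
  k=3: 2^3 = 4 * 2 = 1 mod 7  <- first divisor giving 1
Order = 3

3


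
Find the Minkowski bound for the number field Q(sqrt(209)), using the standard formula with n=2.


d = 209, d mod 4 = 1, so disc(K) = d = 209; |disc(K)| = 209
Real quadratic field, so n = 2, s = r2 = 0, r1 = 2
M = (n!/n^n) * (4/pi)^s * sqrt(|disc(K)|) = (2!/2^2) * (4/pi)^0 * sqrt(209)
= 0.5 * 1.000000 * 14.456832
= 7.2284

7.2284


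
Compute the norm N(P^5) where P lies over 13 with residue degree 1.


N(P^a) = p^(a*f)
= 13^(5*1)
= 13^5
= 371293

371293


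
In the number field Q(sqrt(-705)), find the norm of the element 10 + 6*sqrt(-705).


N(a + b*sqrt(d)) = a^2 - d*b^2
= (10)^2 - (-705)*(6)^2
= 100 + 25380
= 25480

25480


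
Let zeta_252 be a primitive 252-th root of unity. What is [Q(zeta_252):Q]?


The degree equals Euler's totient phi(252).
252 = 2^2 * 3^2 * 7
phi(252) = 72

72


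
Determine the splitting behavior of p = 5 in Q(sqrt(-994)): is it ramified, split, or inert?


K = Q(sqrt(-994)). Since d mod 4 = 2, disc(K) = -3976.
Check p | disc: -3976 mod 5 = 4.
p does not divide disc. Compute Legendre symbol (d/p):
1^((5-1)/2) mod 5 = 1
(d/p) = 1, so p splits: (p) = P*P' with e=1, f=1, g=2.
Therefore p is split.

split


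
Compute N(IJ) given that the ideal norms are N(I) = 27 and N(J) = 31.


N(IJ) = N(I) * N(J)
= 27 * 31
= 837

837


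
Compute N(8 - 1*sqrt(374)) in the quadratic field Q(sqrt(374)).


N(a + b*sqrt(d)) = a^2 - d*b^2
= (8)^2 - (374)*(-1)^2
= 64 - 374
= -310

-310


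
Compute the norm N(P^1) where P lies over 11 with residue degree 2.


N(P^a) = p^(a*f)
= 11^(1*2)
= 11^2
= 121

121


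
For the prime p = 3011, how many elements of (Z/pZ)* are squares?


For prime p, the number of non-zero quadratic residues is (p-1)/2.
= (3011-1)/2
= 1505

1505


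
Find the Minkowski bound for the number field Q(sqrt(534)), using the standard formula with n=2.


d = 534, d mod 4 = 2, so disc(K) = 4d = 2136; |disc(K)| = 2136
Real quadratic field, so n = 2, s = r2 = 0, r1 = 2
M = (n!/n^n) * (4/pi)^s * sqrt(|disc(K)|) = (2!/2^2) * (4/pi)^0 * sqrt(2136)
= 0.5 * 1.000000 * 46.216880
= 23.1084

23.1084


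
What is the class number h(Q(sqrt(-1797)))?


K = Q(sqrt(-1797)). d mod 4 = 3, so D = disc(K) = 4d = -7188
h(K) equals the number of primitive reduced positive-definite forms (a, b, c) = a*x^2 + b*x*y + c*y^2 with b^2 - 4ac = D,
where reduced means |b| <= a <= c, with b >= 0 whenever |b| = a or a = c, and primitive means gcd(a, b, c) = 1.
Reduced forces 3a^2 <= |D| = 7188, so 1 <= a <= 48; b must have the parity of D, and c = (b^2 - D)/(4a) must be an integer >= a.
Enumerate a = 1..48, b in [-a, a]:
  a=1: (1, 0, 1797)  [1]
  a=2: (2, 2, 899)  [1]
  a=3: (3, 0, 599)  [1]
  a=4..5: none
  a=6: (6, 6, 301)  [1]
  a=7: (7, -6, 258), (7, 6, 258)  [2]
  a=8..12: none
  a=13: (13, -12, 141), (13, 12, 141)  [2]
  a=14: (14, -6, 129), (14, 6, 129)  [2]
  a=15..20: none
  a=21: (21, -6, 86), (21, 6, 86)  [2]
  a=22..25: none
  a=26: (26, -14, 71), (26, 14, 71)  [2]
  a=27..28: none
  a=29: (29, -2, 62), (29, 2, 62)  [2]
  a=30: none
  a=31: (31, -2, 58), (31, 2, 58)  [2]
  a=32..36: none
  a=37: (37, -8, 49), (37, 8, 49)  [2]
  a=38: none
  a=39: (39, -12, 47), (39, 12, 47)  [2]
  a=40..41: none
  a=42: (42, -6, 43), (42, 6, 43)  [2]
  a=43..48: none
Total reduced forms: 1 + 1 + 1 + 1 + 2 + 2 + 2 + 2 + 2 + 2 + 2 + 2 + 2 + 2 = 24
h = 24

24


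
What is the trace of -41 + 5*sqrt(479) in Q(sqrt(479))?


Tr(a + b*sqrt(d)) = (a + b*sqrt(d)) + (a - b*sqrt(d)) = 2a
= 2 * (-41)
= -82

-82


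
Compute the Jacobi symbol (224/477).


Compute (224/477) via quadratic reciprocity:
  pull out 2: (2/477) = -1  (since 477 mod 8 = 5)
  pull out 2: (2/477) = -1  (since 477 mod 8 = 5)
  pull out 2: (2/477) = -1  (since 477 mod 8 = 5)
  pull out 2: (2/477) = -1  (since 477 mod 8 = 5)
  pull out 2: (2/477) = -1  (since 477 mod 8 = 5)
  reciprocity: (7/477) -> +(477/7)
  reduce: (1/7)
  (1/7) = 1
Product of signs = -1

-1


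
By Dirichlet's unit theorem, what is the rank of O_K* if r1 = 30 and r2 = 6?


By Dirichlet's unit theorem:
rank = r1 + r2 - 1
= 30 + 6 - 1
= 35

35


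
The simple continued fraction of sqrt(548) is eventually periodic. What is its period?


Run the CF algorithm for sqrt(548).
a_0 = floor(sqrt(548)) = 23; set m_0=0, q_0=1.
Recurrence: m' = q*a - m,  q' = (d - m'^2)/q,  a' = floor((a_0 + m')/q').
  step 1: m=23, q=19, a=2
  step 2: m=15, q=17, a=2
  step 3: m=19, q=11, a=3
  step 4: m=14, q=32, a=1
  step 5: m=18, q=7, a=5
  step 6: m=17, q=37, a=1
  step 7: m=20, q=4, a=10
  step 8: m=20, q=37, a=1
  step 9: m=17, q=7, a=5
  step 10: m=18, q=32, a=1
  step 11: m=14, q=11, a=3
  step 12: m=19, q=17, a=2
  step 13: m=15, q=19, a=2
  step 14: m=23, q=1, a=46
a_14 = 2*a_0 = 46, so the period closes here.
sqrt(548) = [23; 2, 2, 3, 1, 5, 1, 10, 1, 5, 1, 3, 2, 2, 46]
Period length = 14

14


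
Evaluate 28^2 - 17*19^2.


x^2 - d*y^2
= 28^2 - 17*19^2
= 784 - 6137
= -5353

-5353


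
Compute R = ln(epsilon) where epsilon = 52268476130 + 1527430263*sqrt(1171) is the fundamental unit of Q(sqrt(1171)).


epsilon = 52268476130 + 1527430263*sqrt(1171)
= 1.0454e+11
R = ln(1.0454e+11)
= 25.3728

25.3728


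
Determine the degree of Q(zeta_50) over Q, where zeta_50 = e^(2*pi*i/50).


The degree equals Euler's totient phi(50).
50 = 2 * 5^2
phi(50) = 20

20


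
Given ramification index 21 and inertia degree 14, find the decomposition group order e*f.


|D_P| = e * f
= 21 * 14
= 294

294


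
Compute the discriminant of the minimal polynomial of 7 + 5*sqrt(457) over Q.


The element 7 + 5*sqrt(457) has minimal polynomial:
x^2 - 14*x - 11376
Discriminant = (-14)^2 - 4*(-11376)
= 196 + 45504
= 45700

45700


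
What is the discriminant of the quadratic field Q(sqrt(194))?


For K = Q(sqrt(d)) with d squarefree: disc(K) = d if d = 1 mod 4, and disc(K) = 4d if d = 2 or 3 mod 4.
Here d = 194, and d mod 4 = 2.
d = 2 mod 4, not 1 (O_K = Z[sqrt(d)]), so disc(K) = 4d = 4 * (194) = 776

776


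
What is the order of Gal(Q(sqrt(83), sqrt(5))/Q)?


The 2 square roots of distinct primes are multiplicatively independent over Q,
so [K:Q] = 2^2 and Gal(K/Q) is isomorphic to (Z/2Z)^2.
|Gal| = 2^2 = 4

4


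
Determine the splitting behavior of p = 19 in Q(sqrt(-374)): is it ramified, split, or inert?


K = Q(sqrt(-374)). Since d mod 4 = 2, disc(K) = -1496.
Check p | disc: -1496 mod 19 = 5.
p does not divide disc. Compute Legendre symbol (d/p):
6^((19-1)/2) mod 19 = 1
(d/p) = 1, so p splits: (p) = P*P' with e=1, f=1, g=2.
Therefore p is split.

split


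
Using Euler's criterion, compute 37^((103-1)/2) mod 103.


p = 103 is prime and the exponent is (p-1)/2 = 51, so by Euler's criterion 37^51 = (37/103) = +1 or -1 mod 103.
Compute by square-and-multiply:
  51 = 32 + 16 + 2 + 1 (binary 110011)
  Repeated squaring mod 103: 37^1 = 37, 37^2 = 30, 37^4 = 76, 37^8 = 8, 37^16 = 64, 37^32 = 79
  37^51 = 37^32 * 37^16 * 37^2 * 37^1 = 79 * 64 * 30 * 37 mod 103
    79 * 64 = 5056 = 9 mod 103
    9 * 30 = 270 = 64 mod 103
    64 * 37 = 2368 = 102 mod 103
  37^51 = 102 mod 103
Result 102 = p - 1 = -1 mod 103: 37 is a quadratic non-residue mod 103. As a residue in [0, p-1] the value is 102.
37^51 mod 103 = 102

102


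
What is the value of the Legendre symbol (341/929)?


p = 929 is prime, so compute (341/929) with the reciprocity algorithm (Jacobi-symbol steps: pull out 2s via (2/n), flip via reciprocity, reduce):
  reciprocity: (341/929) -> +(929/341)
  reduce: (247/341)
  reciprocity: (247/341) -> +(341/247)
  reduce: (94/247)
  pull out 2: (2/247) = +1  (since 247 mod 8 = 7)
  reciprocity: (47/247) -> -(247/47)
  reduce: (12/47)
  pull out 2: (2/47) = +1  (since 47 mod 8 = 7)
  pull out 2: (2/47) = +1  (since 47 mod 8 = 7)
  reciprocity: (3/47) -> -(47/3)
  reduce: (2/3)
  pull out 2: (2/3) = -1  (since 3 mod 8 = 3)
  (1/3) = 1
Product of signs = -1
(341/929) = -1

-1


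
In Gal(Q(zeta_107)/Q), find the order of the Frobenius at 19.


The Frobenius at p in Gal(Q(zeta_n)/Q) = (Z/nZ)* is the class of p, so its order is ord_107(19), the smallest k >= 1 with 19^k = 1 mod 107.
n = 107 = 107, phi(107) = 106; the order divides phi(n).
Divisors of 106: 1, 2, 53, 106
Repeated squaring mod 107: 19^1 = 19, 19^2 = 40, 19^4 = 102, 19^8 = 25, 19^16 = 90, 19^32 = 75, 19^64 = 61
Test divisors in increasing order:
  k=1: 19^1 = 19 mod 107
  k=2: 19^2 = 40 mod 107
  k=53: 19^53 = 75 * 90 * 102 * 19 = 1 mod 107  <- first divisor giving 1
Order = 53

53


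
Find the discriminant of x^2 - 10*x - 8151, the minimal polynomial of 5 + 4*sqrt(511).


The element 5 + 4*sqrt(511) has minimal polynomial:
x^2 - 10*x - 8151
Discriminant = (-10)^2 - 4*(-8151)
= 100 + 32604
= 32704

32704


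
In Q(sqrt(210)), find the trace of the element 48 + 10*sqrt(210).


Tr(a + b*sqrt(d)) = (a + b*sqrt(d)) + (a - b*sqrt(d)) = 2a
= 2 * (48)
= 96

96


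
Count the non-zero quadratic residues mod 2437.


For prime p, the number of non-zero quadratic residues is (p-1)/2.
= (2437-1)/2
= 1218

1218


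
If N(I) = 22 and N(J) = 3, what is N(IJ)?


N(IJ) = N(I) * N(J)
= 22 * 3
= 66

66


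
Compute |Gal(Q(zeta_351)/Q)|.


|Gal(Q(zeta_351)/Q)| = phi(351)
= 216

216


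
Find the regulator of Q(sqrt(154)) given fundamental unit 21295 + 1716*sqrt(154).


epsilon = 21295 + 1716*sqrt(154)
= 42590.0000
R = ln(42590.0000)
= 10.6594

10.6594


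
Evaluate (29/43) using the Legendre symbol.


p = 43 is prime, so compute (29/43) with the reciprocity algorithm (Jacobi-symbol steps: pull out 2s via (2/n), flip via reciprocity, reduce):
  reciprocity: (29/43) -> +(43/29)
  reduce: (14/29)
  pull out 2: (2/29) = -1  (since 29 mod 8 = 5)
  reciprocity: (7/29) -> +(29/7)
  reduce: (1/7)
  (1/7) = 1
Product of signs = -1
(29/43) = -1

-1


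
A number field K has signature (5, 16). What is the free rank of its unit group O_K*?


By Dirichlet's unit theorem:
rank = r1 + r2 - 1
= 5 + 16 - 1
= 20

20


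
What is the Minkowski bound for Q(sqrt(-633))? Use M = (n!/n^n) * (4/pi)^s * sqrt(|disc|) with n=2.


d = -633, d mod 4 = 3, so disc(K) = 4d = -2532; |disc(K)| = 2532
Imaginary quadratic field, so n = 2, s = r2 = 1, r1 = 0
M = (n!/n^n) * (4/pi)^s * sqrt(|disc(K)|) = (2!/2^2) * (4/pi)^1 * sqrt(2532)
= 0.5 * 1.273240 * 50.318983
= 32.0341

32.0341


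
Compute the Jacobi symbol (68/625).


Compute (68/625) via quadratic reciprocity:
  pull out 2: (2/625) = +1  (since 625 mod 8 = 1)
  pull out 2: (2/625) = +1  (since 625 mod 8 = 1)
  reciprocity: (17/625) -> +(625/17)
  reduce: (13/17)
  reciprocity: (13/17) -> +(17/13)
  reduce: (4/13)
  pull out 2: (2/13) = -1  (since 13 mod 8 = 5)
  pull out 2: (2/13) = -1  (since 13 mod 8 = 5)
  (1/13) = 1
Product of signs = 1

1


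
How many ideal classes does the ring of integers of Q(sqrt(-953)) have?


K = Q(sqrt(-953)). d mod 4 = 3, so D = disc(K) = 4d = -3812
h(K) equals the number of primitive reduced positive-definite forms (a, b, c) = a*x^2 + b*x*y + c*y^2 with b^2 - 4ac = D,
where reduced means |b| <= a <= c, with b >= 0 whenever |b| = a or a = c, and primitive means gcd(a, b, c) = 1.
Reduced forces 3a^2 <= |D| = 3812, so 1 <= a <= 35; b must have the parity of D, and c = (b^2 - D)/(4a) must be an integer >= a.
Enumerate a = 1..35, b in [-a, a]:
  a=1: (1, 0, 953)  [1]
  a=2: (2, 2, 477)  [1]
  a=3: (3, -2, 318), (3, 2, 318)  [2]
  a=4..5: none
  a=6: (6, -2, 159), (6, 2, 159)  [2]
  a=7..8: none
  a=9: (9, -2, 106), (9, 2, 106)  [2]
  a=10: none
  a=11: (11, -4, 87), (11, 4, 87)  [2]
  a=12: none
  a=13: (13, -6, 74), (13, 6, 74)  [2]
  a=14..16: none
  a=17: (17, -8, 57), (17, 8, 57)  [2]
  a=18: (18, -2, 53), (18, 2, 53)  [2]
  a=19: (19, -8, 51), (19, 8, 51)  [2]
  a=20..21: none
  a=22: (22, -18, 47), (22, 18, 47)  [2]
  a=23: (23, -12, 43), (23, 12, 43)  [2]
  a=24..25: none
  a=26: (26, -6, 37), (26, 6, 37)  [2]
  a=27: (27, -20, 39), (27, 20, 39)  [2]
  a=28: none
  a=29: (29, -4, 33), (29, 4, 33)  [2]
  a=30: none
  a=31: (31, -30, 38), (31, 30, 38)  [2]
  a=32: none
  a=33: (33, -26, 34), (33, 26, 34)  [2]
  a=34..35: none
Total reduced forms: 1 + 1 + 2 + 2 + 2 + 2 + 2 + 2 + 2 + 2 + 2 + 2 + 2 + 2 + 2 + 2 + 2 = 32
h = 32

32


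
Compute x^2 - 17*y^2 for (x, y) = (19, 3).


x^2 - d*y^2
= 19^2 - 17*3^2
= 361 - 153
= 208

208


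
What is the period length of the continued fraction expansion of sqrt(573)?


Run the CF algorithm for sqrt(573).
a_0 = floor(sqrt(573)) = 23; set m_0=0, q_0=1.
Recurrence: m' = q*a - m,  q' = (d - m'^2)/q,  a' = floor((a_0 + m')/q').
  step 1: m=23, q=44, a=1
  step 2: m=21, q=3, a=14
  step 3: m=21, q=44, a=1
  step 4: m=23, q=1, a=46
a_4 = 2*a_0 = 46, so the period closes here.
sqrt(573) = [23; 1, 14, 1, 46]
Period length = 4

4


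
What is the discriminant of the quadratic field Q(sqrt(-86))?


For K = Q(sqrt(d)) with d squarefree: disc(K) = d if d = 1 mod 4, and disc(K) = 4d if d = 2 or 3 mod 4.
Here d = -86, and d mod 4 = 2.
d = 2 mod 4, not 1 (O_K = Z[sqrt(d)]), so disc(K) = 4d = 4 * (-86) = -344

-344


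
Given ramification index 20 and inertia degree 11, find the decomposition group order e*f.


|D_P| = e * f
= 20 * 11
= 220

220


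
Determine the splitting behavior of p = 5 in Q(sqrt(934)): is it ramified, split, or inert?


K = Q(sqrt(934)). Since d mod 4 = 2, disc(K) = 3736.
Check p | disc: 3736 mod 5 = 1.
p does not divide disc. Compute Legendre symbol (d/p):
4^((5-1)/2) mod 5 = 1
(d/p) = 1, so p splits: (p) = P*P' with e=1, f=1, g=2.
Therefore p is split.

split


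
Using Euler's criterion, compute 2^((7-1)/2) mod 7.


p = 7 is prime and the exponent is (p-1)/2 = 3, so by Euler's criterion 2^3 = (2/7) = +1 or -1 mod 7.
Compute by square-and-multiply:
  3 = 2 + 1 (binary 11)
  Repeated squaring mod 7: 2^1 = 2, 2^2 = 4
  2^3 = 2^2 * 2^1 = 4 * 2 mod 7
    4 * 2 = 8 = 1 mod 7
  2^3 = 1 mod 7
Result 1: 2 is a quadratic residue mod 7.
2^3 mod 7 = 1

1


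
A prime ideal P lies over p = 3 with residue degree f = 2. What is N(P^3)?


N(P^a) = p^(a*f)
= 3^(3*2)
= 3^6
= 729

729


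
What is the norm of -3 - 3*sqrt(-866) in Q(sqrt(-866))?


N(a + b*sqrt(d)) = a^2 - d*b^2
= (-3)^2 - (-866)*(-3)^2
= 9 + 7794
= 7803

7803


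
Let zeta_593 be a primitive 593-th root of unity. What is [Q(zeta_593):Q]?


The degree equals Euler's totient phi(593).
593 = 593
phi(593) = 592

592


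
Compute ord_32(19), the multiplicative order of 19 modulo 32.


We want ord_32(19), the smallest k >= 1 with 19^k = 1 mod 32.
n = 32 = 2^5, phi(32) = 16; the order divides phi(n).
Divisors of 16: 1, 2, 4, 8, 16
Repeated squaring mod 32: 19^1 = 19, 19^2 = 9, 19^4 = 17, 19^8 = 1, 19^16 = 1
Test divisors in increasing order:
  k=1: 19^1 = 19 mod 32
  k=2: 19^2 = 9 mod 32
  k=4: 19^4 = 17 mod 32
  k=8: 19^8 = 1 mod 32  <- first divisor giving 1
Order = 8

8


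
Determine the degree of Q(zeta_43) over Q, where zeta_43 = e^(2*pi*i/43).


The degree equals Euler's totient phi(43).
43 = 43
phi(43) = 42

42


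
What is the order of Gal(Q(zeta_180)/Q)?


|Gal(Q(zeta_180)/Q)| = phi(180)
= 48

48


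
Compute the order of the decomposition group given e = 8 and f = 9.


|D_P| = e * f
= 8 * 9
= 72

72


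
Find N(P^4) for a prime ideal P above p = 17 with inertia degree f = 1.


N(P^a) = p^(a*f)
= 17^(4*1)
= 17^4
= 83521

83521


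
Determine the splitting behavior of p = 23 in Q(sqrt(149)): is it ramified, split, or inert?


K = Q(sqrt(149)). Since d mod 4 = 1, disc(K) = 149.
Check p | disc: 149 mod 23 = 11.
p does not divide disc. Compute Legendre symbol (d/p):
11^((23-1)/2) mod 23 = -1
(d/p) = -1, so p is inert: (p) stays prime with e=1, f=2, g=1.
Therefore p is inert.

inert


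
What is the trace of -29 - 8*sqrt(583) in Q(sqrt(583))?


Tr(a + b*sqrt(d)) = (a + b*sqrt(d)) + (a - b*sqrt(d)) = 2a
= 2 * (-29)
= -58

-58


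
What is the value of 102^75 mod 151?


p = 151 is prime and the exponent is (p-1)/2 = 75, so by Euler's criterion 102^75 = (102/151) = +1 or -1 mod 151.
Compute by square-and-multiply:
  75 = 64 + 8 + 2 + 1 (binary 1001011)
  Repeated squaring mod 151: 102^1 = 102, 102^2 = 136, 102^4 = 74, 102^8 = 40, 102^16 = 90, 102^32 = 97, 102^64 = 47
  102^75 = 102^64 * 102^8 * 102^2 * 102^1 = 47 * 40 * 136 * 102 mod 151
    47 * 40 = 1880 = 68 mod 151
    68 * 136 = 9248 = 37 mod 151
    37 * 102 = 3774 = 150 mod 151
  102^75 = 150 mod 151
Result 150 = p - 1 = -1 mod 151: 102 is a quadratic non-residue mod 151. As a residue in [0, p-1] the value is 150.
102^75 mod 151 = 150

150


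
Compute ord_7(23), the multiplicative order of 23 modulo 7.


We want ord_7(23), the smallest k >= 1 with 23^k = 1 mod 7.
n = 7 = 7, phi(7) = 6; the order divides phi(n).
Divisors of 6: 1, 2, 3, 6
Repeated squaring mod 7: 23^1 = 2, 23^2 = 4, 23^4 = 2
Test divisors in increasing order:
  k=1: 23^1 = 2 mod 7
  k=2: 23^2 = 4 mod 7
  k=3: 23^3 = 4 * 2 = 1 mod 7  <- first divisor giving 1
Order = 3

3


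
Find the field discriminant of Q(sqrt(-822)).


For K = Q(sqrt(d)) with d squarefree: disc(K) = d if d = 1 mod 4, and disc(K) = 4d if d = 2 or 3 mod 4.
Here d = -822, and d mod 4 = 2.
d = 2 mod 4, not 1 (O_K = Z[sqrt(d)]), so disc(K) = 4d = 4 * (-822) = -3288

-3288


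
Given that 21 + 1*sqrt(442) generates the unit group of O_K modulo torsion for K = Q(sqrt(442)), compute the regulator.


epsilon = 21 + 1*sqrt(442)
= 42.0238
R = ln(42.0238)
= 3.7382

3.7382


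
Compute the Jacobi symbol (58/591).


Compute (58/591) via quadratic reciprocity:
  pull out 2: (2/591) = +1  (since 591 mod 8 = 7)
  reciprocity: (29/591) -> +(591/29)
  reduce: (11/29)
  reciprocity: (11/29) -> +(29/11)
  reduce: (7/11)
  reciprocity: (7/11) -> -(11/7)
  reduce: (4/7)
  pull out 2: (2/7) = +1  (since 7 mod 8 = 7)
  pull out 2: (2/7) = +1  (since 7 mod 8 = 7)
  (1/7) = 1
Product of signs = -1

-1


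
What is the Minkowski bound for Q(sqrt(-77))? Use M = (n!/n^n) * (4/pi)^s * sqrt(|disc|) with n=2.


d = -77, d mod 4 = 3, so disc(K) = 4d = -308; |disc(K)| = 308
Imaginary quadratic field, so n = 2, s = r2 = 1, r1 = 0
M = (n!/n^n) * (4/pi)^s * sqrt(|disc(K)|) = (2!/2^2) * (4/pi)^1 * sqrt(308)
= 0.5 * 1.273240 * 17.549929
= 11.1726

11.1726


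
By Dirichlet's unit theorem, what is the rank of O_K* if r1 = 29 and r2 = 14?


By Dirichlet's unit theorem:
rank = r1 + r2 - 1
= 29 + 14 - 1
= 42

42
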